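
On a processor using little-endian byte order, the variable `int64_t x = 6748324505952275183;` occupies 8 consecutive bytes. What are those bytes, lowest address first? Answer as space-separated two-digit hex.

6748324505952275183 in hexadecimal, padded to 64 bits, is 0x5DA6DD624E594AEF.
Split into bytes (most-significant first): 5D A6 DD 62 4E 59 4A EF.
Little-endian stores the least-significant byte at the lowest address.
So at ascending addresses the bytes are EF 4A 59 4E 62 DD A6 5D.

EF 4A 59 4E 62 DD A6 5D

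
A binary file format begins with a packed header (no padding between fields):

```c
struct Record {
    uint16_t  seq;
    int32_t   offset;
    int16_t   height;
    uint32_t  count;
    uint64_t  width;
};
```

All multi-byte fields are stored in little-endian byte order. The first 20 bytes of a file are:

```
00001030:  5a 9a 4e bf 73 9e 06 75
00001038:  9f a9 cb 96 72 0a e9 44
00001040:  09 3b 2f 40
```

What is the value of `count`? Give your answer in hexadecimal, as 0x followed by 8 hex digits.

`count` follows `seq` (2 B), `offset` (4 B), `height` (2 B), so it starts at offset 2 + 4 + 2 = 8 and occupies 4 bytes.
Bytes at offsets 8..11: 9F A9 CB 96.
Little-endian stores the least-significant byte at the lowest address.
Reassemble most-significant byte first: 96 CB A9 9F → 0x96CBA99F.

0x96CBA99F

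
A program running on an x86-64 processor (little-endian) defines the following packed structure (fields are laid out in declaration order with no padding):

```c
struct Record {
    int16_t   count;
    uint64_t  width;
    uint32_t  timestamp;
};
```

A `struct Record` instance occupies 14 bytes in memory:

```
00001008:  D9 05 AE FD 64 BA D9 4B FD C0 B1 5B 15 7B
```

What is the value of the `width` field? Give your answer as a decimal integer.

`width` follows `count` (2 bytes), so it starts at byte offset 2 and occupies 8 bytes.
Bytes at offsets 2..9: AE FD 64 BA D9 4B FD C0.
Little-endian stores the least-significant byte at the lowest address.
Reassemble most-significant byte first: C0 FD 4B D9 BA 64 FD AE → 0xC0FD4BD9BA64FDAE.
0xC0FD4BD9BA64FDAE = 13906354622897126830.

13906354622897126830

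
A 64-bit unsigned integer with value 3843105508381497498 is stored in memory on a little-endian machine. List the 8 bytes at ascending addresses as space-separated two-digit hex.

9A 18 6D 25 19 74 55 35

3843105508381497498 in hexadecimal, padded to 64 bits, is 0x35557419256D189A.
Split into bytes (most-significant first): 35 55 74 19 25 6D 18 9A.
Little-endian: lowest address holds the least-significant byte.
So at ascending addresses the bytes are 9A 18 6D 25 19 74 55 35.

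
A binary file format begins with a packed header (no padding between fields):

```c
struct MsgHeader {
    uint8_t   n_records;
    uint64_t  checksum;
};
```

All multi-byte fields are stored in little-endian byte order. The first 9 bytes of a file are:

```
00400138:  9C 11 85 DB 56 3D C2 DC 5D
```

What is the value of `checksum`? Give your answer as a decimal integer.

6763494309109662993

`checksum` follows `n_records` (1 byte), so it starts at byte offset 1 and occupies 8 bytes.
Bytes at offsets 1..8: 11 85 DB 56 3D C2 DC 5D.
Little-endian: lowest address holds the least-significant byte.
Reassemble most-significant byte first: 5D DC C2 3D 56 DB 85 11 → 0x5DDCC23D56DB8511.
0x5DDCC23D56DB8511 = 6763494309109662993.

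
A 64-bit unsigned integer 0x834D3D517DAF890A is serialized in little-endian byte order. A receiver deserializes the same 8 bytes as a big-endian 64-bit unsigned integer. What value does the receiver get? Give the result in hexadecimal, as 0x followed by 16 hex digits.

0x0A89AF7D513D4D83

Stored little-endian, the bytes at ascending addresses are 0A 89 AF 7D 51 3D 4D 83.
Read back as big-endian, the last byte is least significant, giving 0x0A89AF7D513D4D83.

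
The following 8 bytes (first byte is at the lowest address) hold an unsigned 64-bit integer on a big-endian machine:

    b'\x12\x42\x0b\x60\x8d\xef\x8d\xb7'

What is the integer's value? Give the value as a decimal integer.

Big-endian stores the most-significant byte at the lowest address.
The bytes are already most-significant first: 0x12420B608DEF8DB7.
0x12420B608DEF8DB7 = 1315626550471658935.

1315626550471658935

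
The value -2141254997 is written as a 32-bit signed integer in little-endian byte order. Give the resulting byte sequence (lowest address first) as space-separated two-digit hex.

Two's complement of -2141254997 in 32 bits: 2141254997 = 0x7FA0F555; invert → 0x805F0AAA; add 1 → 0x805F0AAB.
Split into bytes (most-significant first): 80 5F 0A AB.
Little-endian: lowest address holds the least-significant byte.
So at ascending addresses the bytes are AB 0A 5F 80.

AB 0A 5F 80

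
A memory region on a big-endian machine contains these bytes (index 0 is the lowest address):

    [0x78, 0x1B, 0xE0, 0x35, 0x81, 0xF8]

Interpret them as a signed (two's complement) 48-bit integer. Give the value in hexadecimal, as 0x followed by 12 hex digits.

In big-endian order the high byte comes first in memory.
The bytes are already most-significant first: 0x781BE03581F8.

0x781BE03581F8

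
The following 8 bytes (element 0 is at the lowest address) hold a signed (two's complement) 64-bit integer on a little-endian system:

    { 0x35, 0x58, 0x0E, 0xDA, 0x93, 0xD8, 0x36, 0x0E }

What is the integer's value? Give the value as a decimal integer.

Little-endian: lowest address holds the least-significant byte.
Reassemble most-significant byte first: 0E 36 D8 93 DA 0E 58 35 → 0x0E36D893DA0E5835.
0x0E36D893DA0E5835 = 1024244094803531829.

1024244094803531829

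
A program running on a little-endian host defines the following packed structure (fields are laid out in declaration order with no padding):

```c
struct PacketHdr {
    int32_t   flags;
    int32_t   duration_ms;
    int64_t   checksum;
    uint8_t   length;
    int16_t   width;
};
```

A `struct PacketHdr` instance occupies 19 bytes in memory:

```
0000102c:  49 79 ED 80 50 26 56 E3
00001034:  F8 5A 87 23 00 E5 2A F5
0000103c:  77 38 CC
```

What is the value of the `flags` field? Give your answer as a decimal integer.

`flags` is the first field, at byte offset 0, occupying 4 bytes.
Bytes at offsets 0..3: 49 79 ED 80.
In little-endian order the low byte comes first in memory.
Reassemble most-significant byte first: 80 ED 79 49 → 0x80ED7949.
Top bit is set, so as a signed 32-bit value this is 0x80ED7949 − 2^32 = -2131920567.

-2131920567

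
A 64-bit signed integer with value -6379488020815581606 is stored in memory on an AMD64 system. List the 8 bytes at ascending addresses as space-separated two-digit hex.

5A 6E 6D EE 71 81 77 A7

Two's complement of -6379488020815581606 in 64 bits: 6379488020815581606 = 0x58887E8E119291A6; invert → 0xA7778171EE6D6E59; add 1 → 0xA7778171EE6D6E5A.
Split into bytes (most-significant first): A7 77 81 71 EE 6D 6E 5A.
Little-endian stores the least-significant byte at the lowest address.
So at ascending addresses the bytes are 5A 6E 6D EE 71 81 77 A7.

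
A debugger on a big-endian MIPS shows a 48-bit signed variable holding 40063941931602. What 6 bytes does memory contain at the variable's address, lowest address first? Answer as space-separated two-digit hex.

24 70 1D 06 F2 52

40063941931602 in hexadecimal, padded to 48 bits, is 0x24701D06F252.
Split into bytes (most-significant first): 24 70 1D 06 F2 52.
Big-endian stores the most-significant byte at the lowest address.
So the memory order matches the most-significant-first order: 24 70 1D 06 F2 52.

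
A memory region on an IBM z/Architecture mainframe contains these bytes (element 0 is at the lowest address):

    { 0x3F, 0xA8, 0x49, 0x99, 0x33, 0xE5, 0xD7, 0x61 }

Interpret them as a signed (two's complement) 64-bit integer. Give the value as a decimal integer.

4586997142826375009

Big-endian: lowest address holds the most-significant byte.
The bytes are already most-significant first: 0x3FA8499933E5D761.
0x3FA8499933E5D761 = 4586997142826375009.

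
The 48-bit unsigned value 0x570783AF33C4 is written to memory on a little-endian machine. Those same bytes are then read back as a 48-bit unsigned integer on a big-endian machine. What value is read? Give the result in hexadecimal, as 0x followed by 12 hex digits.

Stored little-endian, the bytes at ascending addresses are C4 33 AF 83 07 57.
Read back as big-endian, the last byte is least significant, giving 0xC433AF830757.

0xC433AF830757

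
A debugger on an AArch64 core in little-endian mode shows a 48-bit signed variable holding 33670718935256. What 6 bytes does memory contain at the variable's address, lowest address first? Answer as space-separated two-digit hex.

33670718935256 in hexadecimal, padded to 48 bits, is 0x1E9F933DD0D8.
Split into bytes (most-significant first): 1E 9F 93 3D D0 D8.
In little-endian order the low byte comes first in memory.
So at ascending addresses the bytes are D8 D0 3D 93 9F 1E.

D8 D0 3D 93 9F 1E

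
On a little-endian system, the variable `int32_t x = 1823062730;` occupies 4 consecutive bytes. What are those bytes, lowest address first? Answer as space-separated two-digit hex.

1823062730 in hexadecimal, padded to 32 bits, is 0x6CA9BACA.
Split into bytes (most-significant first): 6C A9 BA CA.
Little-endian stores the least-significant byte at the lowest address.
So at ascending addresses the bytes are CA BA A9 6C.

CA BA A9 6C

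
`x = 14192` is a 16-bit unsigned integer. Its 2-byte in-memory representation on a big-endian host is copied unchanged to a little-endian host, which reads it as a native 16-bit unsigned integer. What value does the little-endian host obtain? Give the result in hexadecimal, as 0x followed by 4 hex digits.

0x7037

14192 in 16-bit hexadecimal is 0x3770.
Stored big-endian, the bytes at ascending addresses are 37 70.
Read back as little-endian, the first byte is least significant, giving 0x7037.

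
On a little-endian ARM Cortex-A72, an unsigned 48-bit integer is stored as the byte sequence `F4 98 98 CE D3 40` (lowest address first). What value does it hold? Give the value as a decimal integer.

Little-endian: lowest address holds the least-significant byte.
Reassemble most-significant byte first: 40 D3 CE 98 98 F4 → 0x40D3CE9898F4.
0x40D3CE9898F4 = 71278448384244.

71278448384244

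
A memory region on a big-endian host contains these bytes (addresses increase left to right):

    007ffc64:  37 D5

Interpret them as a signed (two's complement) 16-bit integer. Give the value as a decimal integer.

Big-endian: lowest address holds the most-significant byte.
The bytes are already most-significant first: 0x37D5.
0x37D5 = 14293.

14293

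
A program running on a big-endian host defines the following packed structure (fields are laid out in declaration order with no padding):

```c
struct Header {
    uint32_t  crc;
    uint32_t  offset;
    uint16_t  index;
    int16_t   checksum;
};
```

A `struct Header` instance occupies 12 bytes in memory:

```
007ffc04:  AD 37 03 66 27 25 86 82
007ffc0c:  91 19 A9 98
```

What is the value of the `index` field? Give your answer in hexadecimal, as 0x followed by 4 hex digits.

`index` follows `crc` (4 B), `offset` (4 B), so it starts at offset 4 + 4 = 8 and occupies 2 bytes.
Bytes at offsets 8..9: 91 19.
In big-endian order the high byte comes first in memory.
The bytes are already most-significant first: 0x9119.

0x9119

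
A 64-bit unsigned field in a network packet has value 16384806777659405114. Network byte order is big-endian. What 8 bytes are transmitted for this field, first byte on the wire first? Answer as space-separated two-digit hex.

E3 62 86 F4 2F CD 33 3A

16384806777659405114 in hexadecimal, padded to 64 bits, is 0xE36286F42FCD333A.
Split into bytes (most-significant first): E3 62 86 F4 2F CD 33 3A.
In big-endian order the high byte comes first in memory.
So the memory order matches the most-significant-first order: E3 62 86 F4 2F CD 33 3A.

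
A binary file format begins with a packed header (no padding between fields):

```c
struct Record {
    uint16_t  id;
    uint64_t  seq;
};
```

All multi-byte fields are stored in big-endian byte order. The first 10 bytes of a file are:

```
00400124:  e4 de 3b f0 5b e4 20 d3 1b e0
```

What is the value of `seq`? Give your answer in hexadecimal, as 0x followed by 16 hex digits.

0x3BF05BE420D31BE0

`seq` follows `id` (2 bytes), so it starts at byte offset 2 and occupies 8 bytes.
Bytes at offsets 2..9: 3B F0 5B E4 20 D3 1B E0.
Big-endian stores the most-significant byte at the lowest address.
The bytes are already most-significant first: 0x3BF05BE420D31BE0.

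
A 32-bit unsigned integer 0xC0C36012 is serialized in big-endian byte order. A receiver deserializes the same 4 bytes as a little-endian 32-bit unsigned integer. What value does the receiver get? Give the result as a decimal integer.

Stored big-endian, the bytes at ascending addresses are C0 C3 60 12.
Read back as little-endian, the first byte is least significant, giving 0x1260C3C0.
0x1260C3C0 = 308331456.

308331456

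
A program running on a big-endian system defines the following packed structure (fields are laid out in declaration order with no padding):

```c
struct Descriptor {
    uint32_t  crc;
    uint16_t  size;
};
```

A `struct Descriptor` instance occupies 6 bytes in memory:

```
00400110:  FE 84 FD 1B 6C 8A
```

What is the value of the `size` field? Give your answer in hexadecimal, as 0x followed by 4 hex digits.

0x6C8A

`size` follows `crc` (4 bytes), so it starts at byte offset 4 and occupies 2 bytes.
Bytes at offsets 4..5: 6C 8A.
In big-endian order the high byte comes first in memory.
The bytes are already most-significant first: 0x6C8A.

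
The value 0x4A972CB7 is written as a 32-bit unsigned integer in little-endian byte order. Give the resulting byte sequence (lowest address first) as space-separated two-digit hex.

Split into bytes (most-significant first): 4A 97 2C B7.
In little-endian order the low byte comes first in memory.
So at ascending addresses the bytes are B7 2C 97 4A.

B7 2C 97 4A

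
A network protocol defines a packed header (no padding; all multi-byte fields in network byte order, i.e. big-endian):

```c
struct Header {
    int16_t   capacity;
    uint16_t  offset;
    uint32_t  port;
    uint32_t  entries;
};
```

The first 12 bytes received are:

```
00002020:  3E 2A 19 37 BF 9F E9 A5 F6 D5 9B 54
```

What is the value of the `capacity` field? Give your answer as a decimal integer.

15914

`capacity` is the first field, at byte offset 0, occupying 2 bytes.
Bytes at offsets 0..1: 3E 2A.
In big-endian order the high byte comes first in memory.
The bytes are already most-significant first: 0x3E2A.
0x3E2A = 15914.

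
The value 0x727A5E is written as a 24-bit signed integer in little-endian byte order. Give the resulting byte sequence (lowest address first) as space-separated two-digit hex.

Split into bytes (most-significant first): 72 7A 5E.
Little-endian: lowest address holds the least-significant byte.
So at ascending addresses the bytes are 5E 7A 72.

5E 7A 72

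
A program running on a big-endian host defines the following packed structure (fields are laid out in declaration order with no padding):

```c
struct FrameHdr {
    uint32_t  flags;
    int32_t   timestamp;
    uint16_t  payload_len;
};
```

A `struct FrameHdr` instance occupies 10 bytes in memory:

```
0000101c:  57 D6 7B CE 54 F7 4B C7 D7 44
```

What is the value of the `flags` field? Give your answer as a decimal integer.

`flags` is the first field, at byte offset 0, occupying 4 bytes.
Bytes at offsets 0..3: 57 D6 7B CE.
Big-endian stores the most-significant byte at the lowest address.
The bytes are already most-significant first: 0x57D67BCE.
0x57D67BCE = 1473674190.

1473674190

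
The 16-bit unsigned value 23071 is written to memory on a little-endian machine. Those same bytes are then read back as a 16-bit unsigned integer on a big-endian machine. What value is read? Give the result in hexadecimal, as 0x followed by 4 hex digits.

0x1F5A

23071 in 16-bit hexadecimal is 0x5A1F.
Stored little-endian, the bytes at ascending addresses are 1F 5A.
Read back as big-endian, the last byte is least significant, giving 0x1F5A.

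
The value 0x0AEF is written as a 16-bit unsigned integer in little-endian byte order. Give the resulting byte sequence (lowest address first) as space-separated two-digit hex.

EF 0A

Split into bytes (most-significant first): 0A EF.
In little-endian order the low byte comes first in memory.
So at ascending addresses the bytes are EF 0A.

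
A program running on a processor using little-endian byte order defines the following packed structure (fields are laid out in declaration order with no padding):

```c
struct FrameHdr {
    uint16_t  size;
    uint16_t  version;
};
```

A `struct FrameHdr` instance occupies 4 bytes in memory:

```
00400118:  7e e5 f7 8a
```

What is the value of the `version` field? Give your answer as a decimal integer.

35575

`version` follows `size` (2 bytes), so it starts at byte offset 2 and occupies 2 bytes.
Bytes at offsets 2..3: F7 8A.
In little-endian order the low byte comes first in memory.
Reassemble most-significant byte first: 8A F7 → 0x8AF7.
0x8AF7 = 35575.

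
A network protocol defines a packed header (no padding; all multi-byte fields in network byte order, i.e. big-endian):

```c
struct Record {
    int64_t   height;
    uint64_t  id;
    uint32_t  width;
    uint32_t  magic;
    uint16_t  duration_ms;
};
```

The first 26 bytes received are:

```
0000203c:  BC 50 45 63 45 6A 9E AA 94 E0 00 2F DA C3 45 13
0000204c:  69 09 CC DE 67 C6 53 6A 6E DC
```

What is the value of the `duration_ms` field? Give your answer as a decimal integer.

28380

`duration_ms` follows `height` (8 B), `id` (8 B), `width` (4 B), `magic` (4 B), so it starts at offset 8 + 8 + 4 + 4 = 24 and occupies 2 bytes.
Bytes at offsets 24..25: 6E DC.
Big-endian: lowest address holds the most-significant byte.
The bytes are already most-significant first: 0x6EDC.
0x6EDC = 28380.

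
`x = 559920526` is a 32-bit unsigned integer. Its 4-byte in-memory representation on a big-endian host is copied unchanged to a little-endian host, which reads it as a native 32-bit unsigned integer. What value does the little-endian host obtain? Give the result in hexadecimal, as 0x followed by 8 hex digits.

559920526 in 32-bit hexadecimal is 0x215FB58E.
Stored big-endian, the bytes at ascending addresses are 21 5F B5 8E.
Read back as little-endian, the first byte is least significant, giving 0x8EB55F21.

0x8EB55F21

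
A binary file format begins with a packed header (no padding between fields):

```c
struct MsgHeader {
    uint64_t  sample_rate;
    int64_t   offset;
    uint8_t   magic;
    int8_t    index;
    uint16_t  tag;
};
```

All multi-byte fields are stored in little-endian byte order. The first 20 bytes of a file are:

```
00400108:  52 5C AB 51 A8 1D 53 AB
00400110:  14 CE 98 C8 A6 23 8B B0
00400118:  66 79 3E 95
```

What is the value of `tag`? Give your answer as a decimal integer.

38206

`tag` follows `sample_rate` (8 B), `offset` (8 B), `magic` (1 B), `index` (1 B), so it starts at offset 8 + 8 + 1 + 1 = 18 and occupies 2 bytes.
Bytes at offsets 18..19: 3E 95.
Little-endian: lowest address holds the least-significant byte.
Reassemble most-significant byte first: 95 3E → 0x953E.
0x953E = 38206.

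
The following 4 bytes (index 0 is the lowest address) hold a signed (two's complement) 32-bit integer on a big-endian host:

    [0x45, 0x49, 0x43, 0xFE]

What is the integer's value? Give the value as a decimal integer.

In big-endian order the high byte comes first in memory.
The bytes are already most-significant first: 0x454943FE.
0x454943FE = 1162429438.

1162429438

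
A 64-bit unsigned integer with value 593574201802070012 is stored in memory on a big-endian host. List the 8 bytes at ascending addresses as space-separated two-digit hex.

08 3C CC 97 76 3F 97 FC

593574201802070012 in hexadecimal, padded to 64 bits, is 0x083CCC97763F97FC.
Split into bytes (most-significant first): 08 3C CC 97 76 3F 97 FC.
In big-endian order the high byte comes first in memory.
So the memory order matches the most-significant-first order: 08 3C CC 97 76 3F 97 FC.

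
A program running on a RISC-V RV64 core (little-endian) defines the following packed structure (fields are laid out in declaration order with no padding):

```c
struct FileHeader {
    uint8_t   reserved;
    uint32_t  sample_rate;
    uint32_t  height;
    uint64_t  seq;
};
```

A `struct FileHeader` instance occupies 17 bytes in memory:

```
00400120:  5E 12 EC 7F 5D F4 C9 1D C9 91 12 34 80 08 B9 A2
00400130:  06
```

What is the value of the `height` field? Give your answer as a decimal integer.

3374172660

`height` follows `reserved` (1 B), `sample_rate` (4 B), so it starts at offset 1 + 4 = 5 and occupies 4 bytes.
Bytes at offsets 5..8: F4 C9 1D C9.
Little-endian: lowest address holds the least-significant byte.
Reassemble most-significant byte first: C9 1D C9 F4 → 0xC91DC9F4.
0xC91DC9F4 = 3374172660.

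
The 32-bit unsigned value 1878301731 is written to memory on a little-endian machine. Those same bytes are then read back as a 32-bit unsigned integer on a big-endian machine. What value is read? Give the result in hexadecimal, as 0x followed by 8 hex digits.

1878301731 in 32-bit hexadecimal is 0x6FF49C23.
Stored little-endian, the bytes at ascending addresses are 23 9C F4 6F.
Read back as big-endian, the last byte is least significant, giving 0x239CF46F.

0x239CF46F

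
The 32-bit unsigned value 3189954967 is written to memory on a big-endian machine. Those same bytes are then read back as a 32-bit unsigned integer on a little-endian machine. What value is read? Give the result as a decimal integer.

2547589822

3189954967 in 32-bit hexadecimal is 0xBE22D997.
Stored big-endian, the bytes at ascending addresses are BE 22 D9 97.
Read back as little-endian, the first byte is least significant, giving 0x97D922BE.
0x97D922BE = 2547589822.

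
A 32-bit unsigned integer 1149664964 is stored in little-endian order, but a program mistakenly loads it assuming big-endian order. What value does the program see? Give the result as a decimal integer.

1149664964 in 32-bit hexadecimal is 0x44867EC4.
Stored little-endian, the bytes at ascending addresses are C4 7E 86 44.
Read back as big-endian, the last byte is least significant, giving 0xC47E8644.
0xC47E8644 = 3296626244.

3296626244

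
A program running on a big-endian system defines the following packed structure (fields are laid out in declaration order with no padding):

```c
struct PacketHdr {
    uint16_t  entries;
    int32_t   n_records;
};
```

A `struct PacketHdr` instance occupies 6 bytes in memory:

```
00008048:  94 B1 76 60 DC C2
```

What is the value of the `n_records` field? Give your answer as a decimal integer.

1986059458

`n_records` follows `entries` (2 bytes), so it starts at byte offset 2 and occupies 4 bytes.
Bytes at offsets 2..5: 76 60 DC C2.
In big-endian order the high byte comes first in memory.
The bytes are already most-significant first: 0x7660DCC2.
0x7660DCC2 = 1986059458.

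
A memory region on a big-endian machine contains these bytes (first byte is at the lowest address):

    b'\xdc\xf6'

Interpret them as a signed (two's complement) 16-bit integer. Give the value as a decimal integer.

In big-endian order the high byte comes first in memory.
The bytes are already most-significant first: 0xDCF6.
Top bit is set, so as a signed 16-bit value this is 0xDCF6 − 2^16 = -8970.

-8970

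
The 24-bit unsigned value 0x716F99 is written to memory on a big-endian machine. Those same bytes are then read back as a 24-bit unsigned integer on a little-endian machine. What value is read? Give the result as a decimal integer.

10055537

Stored big-endian, the bytes at ascending addresses are 71 6F 99.
Read back as little-endian, the first byte is least significant, giving 0x996F71.
0x996F71 = 10055537.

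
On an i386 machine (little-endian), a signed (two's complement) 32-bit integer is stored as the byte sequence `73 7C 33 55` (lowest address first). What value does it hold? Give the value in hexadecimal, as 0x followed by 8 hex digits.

0x55337C73

In little-endian order the low byte comes first in memory.
Reassemble most-significant byte first: 55 33 7C 73 → 0x55337C73.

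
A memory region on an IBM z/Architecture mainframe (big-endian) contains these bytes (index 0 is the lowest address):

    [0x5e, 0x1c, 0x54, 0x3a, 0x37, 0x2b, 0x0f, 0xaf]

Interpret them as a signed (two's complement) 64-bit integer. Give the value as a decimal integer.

6781387747923529647

Big-endian stores the most-significant byte at the lowest address.
The bytes are already most-significant first: 0x5E1C543A372B0FAF.
0x5E1C543A372B0FAF = 6781387747923529647.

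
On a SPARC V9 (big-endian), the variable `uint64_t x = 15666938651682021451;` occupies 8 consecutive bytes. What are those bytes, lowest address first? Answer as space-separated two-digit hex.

D9 6C 25 B2 5B 58 20 4B

15666938651682021451 in hexadecimal, padded to 64 bits, is 0xD96C25B25B58204B.
Split into bytes (most-significant first): D9 6C 25 B2 5B 58 20 4B.
Big-endian: lowest address holds the most-significant byte.
So the memory order matches the most-significant-first order: D9 6C 25 B2 5B 58 20 4B.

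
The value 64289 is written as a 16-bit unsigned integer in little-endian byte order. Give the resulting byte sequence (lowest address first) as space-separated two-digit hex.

21 FB

64289 in hexadecimal, padded to 16 bits, is 0xFB21.
Split into bytes (most-significant first): FB 21.
Little-endian: lowest address holds the least-significant byte.
So at ascending addresses the bytes are 21 FB.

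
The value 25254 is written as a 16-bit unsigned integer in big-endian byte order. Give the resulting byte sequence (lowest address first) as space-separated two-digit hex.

62 A6

25254 in hexadecimal, padded to 16 bits, is 0x62A6.
Split into bytes (most-significant first): 62 A6.
Big-endian: lowest address holds the most-significant byte.
So the memory order matches the most-significant-first order: 62 A6.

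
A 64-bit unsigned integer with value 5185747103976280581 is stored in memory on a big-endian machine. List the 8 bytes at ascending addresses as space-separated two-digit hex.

47 F7 79 84 0B 84 52 05

5185747103976280581 in hexadecimal, padded to 64 bits, is 0x47F779840B845205.
Split into bytes (most-significant first): 47 F7 79 84 0B 84 52 05.
In big-endian order the high byte comes first in memory.
So the memory order matches the most-significant-first order: 47 F7 79 84 0B 84 52 05.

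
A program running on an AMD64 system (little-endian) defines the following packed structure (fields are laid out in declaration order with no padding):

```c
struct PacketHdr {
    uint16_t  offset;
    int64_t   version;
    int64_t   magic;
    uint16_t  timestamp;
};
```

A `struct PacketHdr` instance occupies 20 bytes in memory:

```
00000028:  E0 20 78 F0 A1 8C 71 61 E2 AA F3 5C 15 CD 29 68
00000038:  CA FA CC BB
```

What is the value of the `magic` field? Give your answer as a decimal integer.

-375373090188337933

`magic` follows `offset` (2 B), `version` (8 B), so it starts at offset 2 + 8 = 10 and occupies 8 bytes.
Bytes at offsets 10..17: F3 5C 15 CD 29 68 CA FA.
Little-endian: lowest address holds the least-significant byte.
Reassemble most-significant byte first: FA CA 68 29 CD 15 5C F3 → 0xFACA6829CD155CF3.
Top bit is set, so as a signed 64-bit value this is 0xFACA6829CD155CF3 − 2^64 = -375373090188337933.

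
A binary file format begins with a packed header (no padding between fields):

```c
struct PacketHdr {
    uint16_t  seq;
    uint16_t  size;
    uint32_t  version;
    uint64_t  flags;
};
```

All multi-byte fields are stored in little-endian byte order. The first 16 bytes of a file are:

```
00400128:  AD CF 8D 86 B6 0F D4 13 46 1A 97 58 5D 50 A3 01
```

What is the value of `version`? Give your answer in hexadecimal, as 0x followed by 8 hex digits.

`version` follows `seq` (2 B), `size` (2 B), so it starts at offset 2 + 2 = 4 and occupies 4 bytes.
Bytes at offsets 4..7: B6 0F D4 13.
Little-endian: lowest address holds the least-significant byte.
Reassemble most-significant byte first: 13 D4 0F B6 → 0x13D40FB6.

0x13D40FB6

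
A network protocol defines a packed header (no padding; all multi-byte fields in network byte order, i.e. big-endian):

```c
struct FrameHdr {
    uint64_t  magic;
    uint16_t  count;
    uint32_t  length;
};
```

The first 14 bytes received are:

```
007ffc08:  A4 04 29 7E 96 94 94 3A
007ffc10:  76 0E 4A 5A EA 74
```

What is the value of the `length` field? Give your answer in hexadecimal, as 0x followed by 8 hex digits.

`length` follows `magic` (8 B), `count` (2 B), so it starts at offset 8 + 2 = 10 and occupies 4 bytes.
Bytes at offsets 10..13: 4A 5A EA 74.
In big-endian order the high byte comes first in memory.
The bytes are already most-significant first: 0x4A5AEA74.

0x4A5AEA74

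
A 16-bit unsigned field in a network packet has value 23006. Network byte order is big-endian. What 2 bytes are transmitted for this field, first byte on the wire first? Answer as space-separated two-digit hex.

23006 in hexadecimal, padded to 16 bits, is 0x59DE.
Split into bytes (most-significant first): 59 DE.
In big-endian order the high byte comes first in memory.
So the memory order matches the most-significant-first order: 59 DE.

59 DE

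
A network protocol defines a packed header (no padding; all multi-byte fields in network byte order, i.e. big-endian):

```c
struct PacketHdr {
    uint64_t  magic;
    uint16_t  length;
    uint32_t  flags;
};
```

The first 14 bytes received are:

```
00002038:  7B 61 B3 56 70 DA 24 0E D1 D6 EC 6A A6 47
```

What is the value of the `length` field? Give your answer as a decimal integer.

`length` follows `magic` (8 bytes), so it starts at byte offset 8 and occupies 2 bytes.
Bytes at offsets 8..9: D1 D6.
In big-endian order the high byte comes first in memory.
The bytes are already most-significant first: 0xD1D6.
0xD1D6 = 53718.

53718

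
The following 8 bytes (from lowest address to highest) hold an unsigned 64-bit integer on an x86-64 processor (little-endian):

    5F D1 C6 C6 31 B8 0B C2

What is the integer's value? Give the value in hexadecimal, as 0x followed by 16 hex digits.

Little-endian stores the least-significant byte at the lowest address.
Reassemble most-significant byte first: C2 0B B8 31 C6 C6 D1 5F → 0xC20BB831C6C6D15F.

0xC20BB831C6C6D15F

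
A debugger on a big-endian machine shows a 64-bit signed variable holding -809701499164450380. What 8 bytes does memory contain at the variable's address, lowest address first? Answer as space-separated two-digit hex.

F4 C3 5C C6 C8 33 A1 B4

Two's complement of -809701499164450380 in 64 bits: 809701499164450380 = 0x0B3CA33937CC5E4C; invert → 0xF4C35CC6C833A1B3; add 1 → 0xF4C35CC6C833A1B4.
Split into bytes (most-significant first): F4 C3 5C C6 C8 33 A1 B4.
Big-endian: lowest address holds the most-significant byte.
So the memory order matches the most-significant-first order: F4 C3 5C C6 C8 33 A1 B4.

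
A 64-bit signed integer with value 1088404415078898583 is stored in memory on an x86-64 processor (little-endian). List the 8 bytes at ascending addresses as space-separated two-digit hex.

1088404415078898583 in hexadecimal, padded to 64 bits, is 0x0F1ACA0C84BE9B97.
Split into bytes (most-significant first): 0F 1A CA 0C 84 BE 9B 97.
Little-endian stores the least-significant byte at the lowest address.
So at ascending addresses the bytes are 97 9B BE 84 0C CA 1A 0F.

97 9B BE 84 0C CA 1A 0F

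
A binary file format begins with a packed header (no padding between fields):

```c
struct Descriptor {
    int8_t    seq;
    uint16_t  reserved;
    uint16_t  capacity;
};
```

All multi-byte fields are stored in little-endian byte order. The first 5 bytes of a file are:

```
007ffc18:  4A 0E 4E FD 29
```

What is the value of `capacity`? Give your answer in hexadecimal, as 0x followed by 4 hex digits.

0x29FD

`capacity` follows `seq` (1 B), `reserved` (2 B), so it starts at offset 1 + 2 = 3 and occupies 2 bytes.
Bytes at offsets 3..4: FD 29.
Little-endian: lowest address holds the least-significant byte.
Reassemble most-significant byte first: 29 FD → 0x29FD.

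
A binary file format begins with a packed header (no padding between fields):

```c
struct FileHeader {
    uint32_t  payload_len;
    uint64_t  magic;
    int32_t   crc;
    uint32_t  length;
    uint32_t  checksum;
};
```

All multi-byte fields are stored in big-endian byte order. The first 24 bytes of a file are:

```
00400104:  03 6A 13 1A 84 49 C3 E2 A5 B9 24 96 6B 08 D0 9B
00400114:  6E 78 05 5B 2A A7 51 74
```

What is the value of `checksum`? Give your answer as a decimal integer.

715608436

`checksum` follows `payload_len` (4 B), `magic` (8 B), `crc` (4 B), `length` (4 B), so it starts at offset 4 + 8 + 4 + 4 = 20 and occupies 4 bytes.
Bytes at offsets 20..23: 2A A7 51 74.
In big-endian order the high byte comes first in memory.
The bytes are already most-significant first: 0x2AA75174.
0x2AA75174 = 715608436.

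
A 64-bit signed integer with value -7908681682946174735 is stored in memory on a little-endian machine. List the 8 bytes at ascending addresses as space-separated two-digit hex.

Two's complement of -7908681682946174735 in 64 bits: 7908681682946174735 = 0x6DC14816B1A52F0F; invert → 0x923EB7E94E5AD0F0; add 1 → 0x923EB7E94E5AD0F1.
Split into bytes (most-significant first): 92 3E B7 E9 4E 5A D0 F1.
In little-endian order the low byte comes first in memory.
So at ascending addresses the bytes are F1 D0 5A 4E E9 B7 3E 92.

F1 D0 5A 4E E9 B7 3E 92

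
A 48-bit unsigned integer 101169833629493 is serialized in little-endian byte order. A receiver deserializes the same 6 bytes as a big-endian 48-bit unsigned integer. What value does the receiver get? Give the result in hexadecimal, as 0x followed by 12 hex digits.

101169833629493 in 48-bit hexadecimal is 0x5C036FFED735.
Stored little-endian, the bytes at ascending addresses are 35 D7 FE 6F 03 5C.
Read back as big-endian, the last byte is least significant, giving 0x35D7FE6F035C.

0x35D7FE6F035C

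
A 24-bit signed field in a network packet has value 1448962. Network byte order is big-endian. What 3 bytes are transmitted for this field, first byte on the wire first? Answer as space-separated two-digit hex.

16 1C 02

1448962 in hexadecimal, padded to 24 bits, is 0x161C02.
Split into bytes (most-significant first): 16 1C 02.
Big-endian: lowest address holds the most-significant byte.
So the memory order matches the most-significant-first order: 16 1C 02.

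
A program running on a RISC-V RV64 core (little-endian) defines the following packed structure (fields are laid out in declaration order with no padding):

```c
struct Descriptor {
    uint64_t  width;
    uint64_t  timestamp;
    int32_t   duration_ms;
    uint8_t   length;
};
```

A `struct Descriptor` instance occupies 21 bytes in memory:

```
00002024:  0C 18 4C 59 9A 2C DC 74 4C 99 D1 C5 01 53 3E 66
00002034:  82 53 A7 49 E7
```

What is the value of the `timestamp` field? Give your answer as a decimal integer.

`timestamp` follows `width` (8 bytes), so it starts at byte offset 8 and occupies 8 bytes.
Bytes at offsets 8..15: 4C 99 D1 C5 01 53 3E 66.
Little-endian: lowest address holds the least-significant byte.
Reassemble most-significant byte first: 66 3E 53 01 C5 D1 99 4C → 0x663E5301C5D1994C.
0x663E5301C5D1994C = 7367417307503630668.

7367417307503630668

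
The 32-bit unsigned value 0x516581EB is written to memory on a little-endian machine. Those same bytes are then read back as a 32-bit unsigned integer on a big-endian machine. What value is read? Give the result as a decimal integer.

Stored little-endian, the bytes at ascending addresses are EB 81 65 51.
Read back as big-endian, the last byte is least significant, giving 0xEB816551.
0xEB816551 = 3951125841.

3951125841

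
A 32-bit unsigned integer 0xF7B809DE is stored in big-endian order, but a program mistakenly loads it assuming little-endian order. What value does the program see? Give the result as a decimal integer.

3725179127

Stored big-endian, the bytes at ascending addresses are F7 B8 09 DE.
Read back as little-endian, the first byte is least significant, giving 0xDE09B8F7.
0xDE09B8F7 = 3725179127.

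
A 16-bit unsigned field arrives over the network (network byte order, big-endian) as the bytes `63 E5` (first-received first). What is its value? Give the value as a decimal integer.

Big-endian: lowest address holds the most-significant byte.
The bytes are already most-significant first: 0x63E5.
0x63E5 = 25573.

25573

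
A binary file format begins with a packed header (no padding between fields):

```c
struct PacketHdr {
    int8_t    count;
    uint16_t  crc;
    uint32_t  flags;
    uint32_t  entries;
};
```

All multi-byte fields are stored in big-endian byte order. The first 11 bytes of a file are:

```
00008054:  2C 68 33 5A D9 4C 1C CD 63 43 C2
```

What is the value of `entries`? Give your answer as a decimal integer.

`entries` follows `count` (1 B), `crc` (2 B), `flags` (4 B), so it starts at offset 1 + 2 + 4 = 7 and occupies 4 bytes.
Bytes at offsets 7..10: CD 63 43 C2.
In big-endian order the high byte comes first in memory.
The bytes are already most-significant first: 0xCD6343C2.
0xCD6343C2 = 3445834690.

3445834690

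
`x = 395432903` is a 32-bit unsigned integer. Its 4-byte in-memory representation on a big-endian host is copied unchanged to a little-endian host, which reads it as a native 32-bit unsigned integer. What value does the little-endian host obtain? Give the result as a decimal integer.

3352531223

395432903 in 32-bit hexadecimal is 0x1791D3C7.
Stored big-endian, the bytes at ascending addresses are 17 91 D3 C7.
Read back as little-endian, the first byte is least significant, giving 0xC7D39117.
0xC7D39117 = 3352531223.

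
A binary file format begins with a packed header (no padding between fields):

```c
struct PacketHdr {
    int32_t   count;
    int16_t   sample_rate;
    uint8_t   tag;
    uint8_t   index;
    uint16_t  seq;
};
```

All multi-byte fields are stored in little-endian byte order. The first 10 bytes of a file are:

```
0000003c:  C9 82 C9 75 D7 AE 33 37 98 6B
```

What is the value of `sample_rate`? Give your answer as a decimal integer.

`sample_rate` follows `count` (4 bytes), so it starts at byte offset 4 and occupies 2 bytes.
Bytes at offsets 4..5: D7 AE.
Little-endian stores the least-significant byte at the lowest address.
Reassemble most-significant byte first: AE D7 → 0xAED7.
Top bit is set, so as a signed 16-bit value this is 0xAED7 − 2^16 = -20777.

-20777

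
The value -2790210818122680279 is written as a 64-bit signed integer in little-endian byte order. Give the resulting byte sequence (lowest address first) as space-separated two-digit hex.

29 78 58 49 0B 2E 47 D9

Two's complement of -2790210818122680279 in 64 bits: 2790210818122680279 = 0x26B8D1F4B6A787D7; invert → 0xD9472E0B49587828; add 1 → 0xD9472E0B49587829.
Split into bytes (most-significant first): D9 47 2E 0B 49 58 78 29.
In little-endian order the low byte comes first in memory.
So at ascending addresses the bytes are 29 78 58 49 0B 2E 47 D9.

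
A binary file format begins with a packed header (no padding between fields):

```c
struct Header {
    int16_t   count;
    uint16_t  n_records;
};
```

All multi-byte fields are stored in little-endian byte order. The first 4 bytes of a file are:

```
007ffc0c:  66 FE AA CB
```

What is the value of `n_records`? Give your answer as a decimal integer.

52138

`n_records` follows `count` (2 bytes), so it starts at byte offset 2 and occupies 2 bytes.
Bytes at offsets 2..3: AA CB.
Little-endian: lowest address holds the least-significant byte.
Reassemble most-significant byte first: CB AA → 0xCBAA.
0xCBAA = 52138.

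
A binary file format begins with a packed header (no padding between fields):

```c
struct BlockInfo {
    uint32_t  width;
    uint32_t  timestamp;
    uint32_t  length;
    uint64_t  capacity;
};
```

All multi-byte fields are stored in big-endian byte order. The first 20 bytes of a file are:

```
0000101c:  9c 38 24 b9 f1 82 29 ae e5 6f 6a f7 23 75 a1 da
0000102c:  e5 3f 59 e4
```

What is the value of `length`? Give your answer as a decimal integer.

`length` follows `width` (4 B), `timestamp` (4 B), so it starts at offset 4 + 4 = 8 and occupies 4 bytes.
Bytes at offsets 8..11: E5 6F 6A F7.
Big-endian stores the most-significant byte at the lowest address.
The bytes are already most-significant first: 0xE56F6AF7.
0xE56F6AF7 = 3849284343.

3849284343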